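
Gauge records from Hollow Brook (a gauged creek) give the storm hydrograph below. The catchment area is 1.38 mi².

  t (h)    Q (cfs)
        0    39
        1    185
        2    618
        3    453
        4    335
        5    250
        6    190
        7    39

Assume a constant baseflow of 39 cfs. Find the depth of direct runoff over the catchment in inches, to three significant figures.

Direct runoff: 0.0, 146.0, 579.0, 414.0, 296.0, 211.0, 151.0, 0.0 cfs; ΣQ_DR = 1797 cfs.
V = ΣQ_DR · Δt = 1797 × 3600 s = 6.469 × 10^6 ft³.
Over A = 1.38 mi², depth = V / A = 2.02 in.

d ≈ 2.02 in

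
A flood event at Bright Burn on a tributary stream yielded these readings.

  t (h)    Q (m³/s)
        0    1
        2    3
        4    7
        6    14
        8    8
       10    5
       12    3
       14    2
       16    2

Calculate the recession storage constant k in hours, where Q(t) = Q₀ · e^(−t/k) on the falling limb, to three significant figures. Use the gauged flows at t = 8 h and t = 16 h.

On the falling limb, Q drops from 8 to 2 m³/s between t = 8 h and t = 16 h (Δt = 8 h).
k = −Δt / ln(Q₂/Q₁) = −8 / ln(2/8) = 5.77 h.

k ≈ 5.77 h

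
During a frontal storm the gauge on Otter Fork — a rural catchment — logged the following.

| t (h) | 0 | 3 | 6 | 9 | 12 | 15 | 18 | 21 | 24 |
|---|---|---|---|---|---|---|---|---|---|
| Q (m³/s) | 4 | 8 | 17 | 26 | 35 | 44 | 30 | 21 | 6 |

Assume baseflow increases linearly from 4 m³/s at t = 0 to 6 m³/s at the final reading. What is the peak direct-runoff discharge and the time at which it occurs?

Q_p = 38.75 m³/s at t = 15 h

Subtracting baseflow gives direct-runoff ordinates: 0.00, 3.75, 12.50, 21.25, 30.00, 38.75, 24.50, 15.25, 0.00 m³/s.
The maximum is 38.75 m³/s, occurring at the reading for t = 15 h.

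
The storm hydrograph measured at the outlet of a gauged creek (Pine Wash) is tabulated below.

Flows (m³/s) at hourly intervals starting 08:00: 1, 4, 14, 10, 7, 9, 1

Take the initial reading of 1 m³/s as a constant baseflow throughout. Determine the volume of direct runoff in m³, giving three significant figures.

Direct-runoff ordinates (Q − Q_b): 0.0, 3.0, 13.0, 9.0, 6.0, 8.0, 0.0 m³/s.
ΣQ_DR = 39.00 m³/s.
With Δt = 1 h = 3600 s, V = ΣQ_DR · Δt = 39.00 × 3600 = 1.40 × 10^5 m³.

V ≈ 1.40 × 10^5 m³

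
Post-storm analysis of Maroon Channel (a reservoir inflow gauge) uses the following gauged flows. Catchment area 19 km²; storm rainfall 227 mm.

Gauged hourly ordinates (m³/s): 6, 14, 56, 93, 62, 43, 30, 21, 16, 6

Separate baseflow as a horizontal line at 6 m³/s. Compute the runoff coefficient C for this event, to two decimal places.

ΣQ_DR = 287.0 m³/s; V = ΣQ_DR·Δt = 1.033 × 10^6 m³.
Runoff depth d = V / A = 54.38 mm.
C = d / P = 54.38 / 227 = 0.24.

C ≈ 0.24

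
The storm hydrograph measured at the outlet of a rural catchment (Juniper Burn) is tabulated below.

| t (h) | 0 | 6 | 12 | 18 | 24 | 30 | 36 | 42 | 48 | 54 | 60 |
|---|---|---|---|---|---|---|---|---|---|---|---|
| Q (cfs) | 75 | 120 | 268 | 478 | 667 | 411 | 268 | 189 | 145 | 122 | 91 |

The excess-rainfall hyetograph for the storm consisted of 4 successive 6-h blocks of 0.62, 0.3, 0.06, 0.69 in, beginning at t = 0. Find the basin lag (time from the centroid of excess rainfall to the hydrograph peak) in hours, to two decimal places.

t_L ≈ 12.05 h

Centroid of excess rainfall: t_c = Σ P_i·t̄_i / ΣP_i = 11.9461 h (block centres at 3, 9, 15, 21 h).
Hydrograph peak occurs at t = 24 h, so basin lag t_L = 24 − 11.9461 = 12.05 h.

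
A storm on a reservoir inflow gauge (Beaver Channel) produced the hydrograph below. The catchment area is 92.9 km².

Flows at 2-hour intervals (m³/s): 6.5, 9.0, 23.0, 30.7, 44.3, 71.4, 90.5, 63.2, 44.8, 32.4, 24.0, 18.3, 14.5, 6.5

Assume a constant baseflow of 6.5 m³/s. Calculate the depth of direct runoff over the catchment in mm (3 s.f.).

d ≈ 30.1 mm

Direct runoff: 0.0, 2.5, 16.5, 24.2, 37.8, 64.9, 84.0, 56.7, 38.3, 25.9, 17.5, 11.8, 8.0, 0.0 m³/s; ΣQ_DR = 388.1 m³/s.
V = ΣQ_DR · Δt = 388.1 × 7200 s = 2.794 × 10^6 m³.
Over A = 92.9 km², depth = V / A = 30.1 mm.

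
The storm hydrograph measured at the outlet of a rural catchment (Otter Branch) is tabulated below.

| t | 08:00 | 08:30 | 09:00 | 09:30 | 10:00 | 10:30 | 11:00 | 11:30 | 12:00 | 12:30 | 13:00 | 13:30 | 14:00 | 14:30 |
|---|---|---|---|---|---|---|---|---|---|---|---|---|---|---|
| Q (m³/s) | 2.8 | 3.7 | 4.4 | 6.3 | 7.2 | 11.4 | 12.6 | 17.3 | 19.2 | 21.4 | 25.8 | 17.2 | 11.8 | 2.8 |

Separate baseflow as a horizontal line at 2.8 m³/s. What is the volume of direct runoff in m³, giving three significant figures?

Direct-runoff ordinates (Q − Q_b): 0.0, 0.9, 1.6, 3.5, 4.4, 8.6, 9.8, 14.5, 16.4, 18.6, 23.0, 14.4, 9.0, 0.0 m³/s.
ΣQ_DR = 124.7 m³/s.
With Δt = 0.5 h = 1800 s, V = ΣQ_DR · Δt = 124.7 × 1800 = 2.24 × 10^5 m³.

V ≈ 2.24 × 10^5 m³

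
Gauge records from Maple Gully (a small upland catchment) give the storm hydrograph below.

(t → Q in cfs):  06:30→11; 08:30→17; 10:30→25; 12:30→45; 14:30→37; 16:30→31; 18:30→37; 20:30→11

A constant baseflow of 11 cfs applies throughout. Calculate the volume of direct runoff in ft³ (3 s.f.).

Direct-runoff ordinates (Q − Q_b): 0.0, 6.0, 14.0, 34.0, 26.0, 20.0, 26.0, 0.0 cfs.
ΣQ_DR = 126.0 cfs.
With Δt = 2 h = 7200 s, V = ΣQ_DR · Δt = 126.0 × 7200 = 9.07 × 10^5 ft³.

V ≈ 9.07 × 10^5 ft³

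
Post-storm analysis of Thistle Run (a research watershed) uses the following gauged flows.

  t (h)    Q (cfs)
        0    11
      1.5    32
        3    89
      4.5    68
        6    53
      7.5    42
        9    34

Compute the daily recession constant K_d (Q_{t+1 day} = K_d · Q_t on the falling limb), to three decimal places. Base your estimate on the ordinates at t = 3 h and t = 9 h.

K_d ≈ 0.021

Between t = 3 h and t = 9 h the flow falls from 89 to 34 cfs over 4×1.5 h = 6 h.
Per-interval ratio K = (34/89)^(1/4) = 0.7862; K_d = K^(24/1.5) = 0.021.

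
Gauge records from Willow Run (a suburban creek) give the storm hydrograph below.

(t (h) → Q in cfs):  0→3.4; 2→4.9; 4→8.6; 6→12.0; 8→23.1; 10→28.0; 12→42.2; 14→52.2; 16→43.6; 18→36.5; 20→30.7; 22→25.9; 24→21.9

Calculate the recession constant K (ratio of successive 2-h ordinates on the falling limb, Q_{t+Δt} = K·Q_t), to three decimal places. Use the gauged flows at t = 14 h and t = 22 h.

K ≈ 0.839

Using the recession-limb readings at t = 14 h and t = 22 h: Q falls from 52.2 to 25.9 cfs over 4 intervals.
K = (Q₂/Q₁)^(1/4) = (25.9/52.2)^(1/4) = 0.839.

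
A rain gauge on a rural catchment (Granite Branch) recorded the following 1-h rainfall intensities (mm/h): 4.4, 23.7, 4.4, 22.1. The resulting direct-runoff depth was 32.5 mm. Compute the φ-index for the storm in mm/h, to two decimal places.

Only the 2 blocks with intensity above φ contribute runoff: 23.7, 22.1 mm/h.
Σ(I−φ)·Δt = d  ⇒  (23.7+22.1 − 2φ)·1 = 32.5
φ = (45.80 − 32.5/1) / 2 = 6.65 mm/h.

φ ≈ 6.65 mm/h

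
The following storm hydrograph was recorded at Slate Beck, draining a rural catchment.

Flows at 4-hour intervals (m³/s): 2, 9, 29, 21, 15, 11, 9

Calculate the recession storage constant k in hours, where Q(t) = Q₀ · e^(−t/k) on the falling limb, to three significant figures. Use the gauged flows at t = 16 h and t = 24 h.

k ≈ 15.7 h

On the falling limb, Q drops from 15 to 9 m³/s between t = 16 h and t = 24 h (Δt = 8 h).
k = −Δt / ln(Q₂/Q₁) = −8 / ln(9/15) = 15.7 h.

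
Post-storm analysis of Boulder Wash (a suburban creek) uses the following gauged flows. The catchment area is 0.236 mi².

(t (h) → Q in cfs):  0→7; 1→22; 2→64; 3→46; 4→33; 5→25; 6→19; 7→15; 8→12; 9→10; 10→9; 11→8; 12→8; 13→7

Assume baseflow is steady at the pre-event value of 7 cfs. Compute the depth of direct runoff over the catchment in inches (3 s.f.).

d ≈ 1.23 in

Direct runoff: 0.0, 15.0, 57.0, 39.0, 26.0, 18.0, 12.0, 8.0, 5.0, 3.0, 2.0, 1.0, 1.0, 0.0 cfs; ΣQ_DR = 187.0 cfs.
V = ΣQ_DR · Δt = 187.0 × 3600 s = 6.732 × 10^5 ft³.
Over A = 0.236 mi², depth = V / A = 1.23 in.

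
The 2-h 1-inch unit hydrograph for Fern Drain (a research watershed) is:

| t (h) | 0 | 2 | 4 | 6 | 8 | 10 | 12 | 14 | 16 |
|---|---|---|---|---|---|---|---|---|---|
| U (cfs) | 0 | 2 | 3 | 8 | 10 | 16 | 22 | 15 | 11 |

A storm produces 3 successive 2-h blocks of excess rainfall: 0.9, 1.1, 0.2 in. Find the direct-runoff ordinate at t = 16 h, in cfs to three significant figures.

By discrete convolution, Q_j = Σ (P_i / 1 in) · U_{j−i}.
At t = 16 h (j=8): Q = (0.9/1)·11 + (1.1/1)·15 + (0.2/1)·22 = 30.8 cfs.

Q ≈ 30.8 cfs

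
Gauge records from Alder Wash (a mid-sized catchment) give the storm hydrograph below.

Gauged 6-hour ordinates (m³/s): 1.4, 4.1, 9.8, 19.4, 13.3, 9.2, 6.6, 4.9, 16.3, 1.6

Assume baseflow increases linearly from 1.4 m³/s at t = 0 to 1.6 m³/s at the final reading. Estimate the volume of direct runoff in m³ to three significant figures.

V ≈ 1.55 × 10^6 m³

Direct-runoff ordinates (Q − Q_b): 0.00, 2.68, 8.36, 17.93, 11.81, 7.69, 5.07, 3.34, 14.72, 0.00 m³/s.
ΣQ_DR = 71.60 m³/s.
With Δt = 6 h = 21600 s, V = ΣQ_DR · Δt = 71.60 × 21600 = 1.55 × 10^6 m³.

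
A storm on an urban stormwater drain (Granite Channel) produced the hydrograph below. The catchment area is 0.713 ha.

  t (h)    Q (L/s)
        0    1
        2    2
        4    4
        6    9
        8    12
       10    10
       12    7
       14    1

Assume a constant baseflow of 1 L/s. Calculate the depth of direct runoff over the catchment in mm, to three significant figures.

Direct runoff: 0.0, 1.0, 3.0, 8.0, 11.0, 9.0, 6.0, 0.0 L/s; ΣQ_DR = 38.00 L/s.
V = ΣQ_DR · Δt = 38.00 × 7200 s = 2.736 × 10^5 L.
Over A = 0.713 ha, depth = V / A = 38.4 mm.

d ≈ 38.4 mm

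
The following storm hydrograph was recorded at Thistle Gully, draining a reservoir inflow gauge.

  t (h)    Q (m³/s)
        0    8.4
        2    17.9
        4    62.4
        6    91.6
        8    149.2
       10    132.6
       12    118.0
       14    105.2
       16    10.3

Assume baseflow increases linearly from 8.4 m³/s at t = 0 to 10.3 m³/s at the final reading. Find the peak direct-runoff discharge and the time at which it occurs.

Q_p = 139.85 m³/s at t = 8 h

Subtracting baseflow gives direct-runoff ordinates: 0.00, 9.26, 53.52, 82.49, 139.85, 123.01, 108.17, 95.14, 0.00 m³/s.
The maximum is 139.85 m³/s, occurring at the reading for t = 8 h.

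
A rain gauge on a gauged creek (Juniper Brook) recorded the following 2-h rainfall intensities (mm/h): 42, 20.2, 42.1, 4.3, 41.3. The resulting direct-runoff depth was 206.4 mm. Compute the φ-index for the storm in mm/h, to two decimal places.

φ ≈ 10.60 mm/h

Only the 4 blocks with intensity above φ contribute runoff: 42, 20.2, 42.1, 41.3 mm/h.
Σ(I−φ)·Δt = d  ⇒  (42+20.2+42.1+41.3 − 4φ)·2 = 206.4
φ = (145.6 − 206.4/2) / 4 = 10.60 mm/h.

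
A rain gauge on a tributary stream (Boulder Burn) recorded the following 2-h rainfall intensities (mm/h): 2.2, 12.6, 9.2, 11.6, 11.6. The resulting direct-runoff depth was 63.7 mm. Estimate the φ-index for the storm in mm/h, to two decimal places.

φ ≈ 3.29 mm/h

Only the 4 blocks with intensity above φ contribute runoff: 12.6, 9.2, 11.6, 11.6 mm/h.
Σ(I−φ)·Δt = d  ⇒  (12.6+9.2+11.6+11.6 − 4φ)·2 = 63.7
φ = (45.00 − 63.7/2) / 4 = 3.29 mm/h.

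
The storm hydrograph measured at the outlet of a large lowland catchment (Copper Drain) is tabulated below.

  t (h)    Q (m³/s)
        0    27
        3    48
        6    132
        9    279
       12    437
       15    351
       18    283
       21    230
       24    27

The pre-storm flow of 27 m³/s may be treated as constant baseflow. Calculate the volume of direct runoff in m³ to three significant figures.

V ≈ 1.70 × 10^7 m³

Direct-runoff ordinates (Q − Q_b): 0.0, 21.0, 105.0, 252.0, 410.0, 324.0, 256.0, 203.0, 0.0 m³/s.
ΣQ_DR = 1571 m³/s.
With Δt = 3 h = 10800 s, V = ΣQ_DR · Δt = 1571 × 10800 = 1.70 × 10^7 m³.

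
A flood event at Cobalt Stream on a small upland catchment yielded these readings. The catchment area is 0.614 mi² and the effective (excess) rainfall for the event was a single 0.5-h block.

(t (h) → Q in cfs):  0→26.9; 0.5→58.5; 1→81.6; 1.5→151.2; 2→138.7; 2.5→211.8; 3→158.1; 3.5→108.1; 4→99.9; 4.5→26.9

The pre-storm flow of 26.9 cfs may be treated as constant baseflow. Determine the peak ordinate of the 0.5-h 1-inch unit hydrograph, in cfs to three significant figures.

U_p ≈ 185 cfs

Direct runoff: 0.0, 31.6, 54.7, 124.3, 111.8, 184.9, 131.2, 81.2, 73.0, 0.0 cfs; ΣQ_DR = 792.7 cfs, peak = 184.9 cfs.
Runoff depth d = ΣQ_DR·Δt / A = 792.7 × 1800 / (0.614 mi²) = 1.000 in.
The 1-inch UH is the DRH scaled by (1 in)/d, so U_p = 184.9 × 1/1.000 = 185 cfs.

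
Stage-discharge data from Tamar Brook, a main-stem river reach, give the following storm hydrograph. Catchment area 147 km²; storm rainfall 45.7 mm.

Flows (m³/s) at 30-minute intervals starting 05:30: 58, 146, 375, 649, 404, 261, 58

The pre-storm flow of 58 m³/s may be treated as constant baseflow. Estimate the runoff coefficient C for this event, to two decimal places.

ΣQ_DR = 1545 m³/s; V = ΣQ_DR·Δt = 2.781 × 10^6 m³.
Runoff depth d = V / A = 18.92 mm.
C = d / P = 18.92 / 45.7 = 0.41.

C ≈ 0.41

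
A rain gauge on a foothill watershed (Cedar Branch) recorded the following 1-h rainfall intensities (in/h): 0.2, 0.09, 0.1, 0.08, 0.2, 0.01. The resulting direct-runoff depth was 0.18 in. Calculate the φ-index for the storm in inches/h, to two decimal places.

Only the 2 blocks with intensity above φ contribute runoff: 0.2, 0.2 in/h.
Σ(I−φ)·Δt = d  ⇒  (0.2+0.2 − 2φ)·1 = 0.18
φ = (0.4000 − 0.18/1) / 2 = 0.11 in/h.

φ ≈ 0.11 in/h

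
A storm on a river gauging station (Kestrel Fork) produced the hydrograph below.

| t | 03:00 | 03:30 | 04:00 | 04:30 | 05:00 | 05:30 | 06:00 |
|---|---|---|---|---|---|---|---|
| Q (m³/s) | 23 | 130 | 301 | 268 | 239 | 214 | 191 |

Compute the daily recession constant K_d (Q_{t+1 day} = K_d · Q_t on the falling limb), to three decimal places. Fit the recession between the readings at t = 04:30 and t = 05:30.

Between t = 04:30 and t = 05:30 the flow falls from 268 to 214 m³/s over 2×0.5 h = 1 h.
Per-interval ratio K = (214/268)^(1/2) = 0.8936; K_d = K^(24/0.5) = 0.005.

K_d ≈ 0.005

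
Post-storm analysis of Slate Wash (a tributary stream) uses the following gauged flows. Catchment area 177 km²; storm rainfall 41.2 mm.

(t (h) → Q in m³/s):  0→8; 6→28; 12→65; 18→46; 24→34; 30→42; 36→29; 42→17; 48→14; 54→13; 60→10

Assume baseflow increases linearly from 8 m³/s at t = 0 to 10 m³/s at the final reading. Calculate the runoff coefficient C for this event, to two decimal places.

ΣQ_DR = 207.0 m³/s; V = ΣQ_DR·Δt = 4.471 × 10^6 m³.
Runoff depth d = V / A = 25.26 mm.
C = d / P = 25.26 / 41.2 = 0.61.

C ≈ 0.61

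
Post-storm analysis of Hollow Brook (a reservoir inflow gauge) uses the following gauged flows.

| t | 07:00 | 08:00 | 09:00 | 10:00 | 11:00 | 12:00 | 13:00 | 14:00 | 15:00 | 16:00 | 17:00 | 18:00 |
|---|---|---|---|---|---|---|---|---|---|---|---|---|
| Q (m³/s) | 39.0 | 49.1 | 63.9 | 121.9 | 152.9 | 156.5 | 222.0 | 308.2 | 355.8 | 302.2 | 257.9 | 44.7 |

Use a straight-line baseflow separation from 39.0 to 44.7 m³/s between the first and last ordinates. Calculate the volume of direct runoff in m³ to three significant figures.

Direct-runoff ordinates (Q − Q_b): 0.00, 9.58, 23.86, 81.35, 111.83, 114.91, 179.89, 265.57, 312.65, 258.54, 213.72, 0.00 m³/s.
ΣQ_DR = 1572 m³/s.
With Δt = 1 h = 3600 s, V = ΣQ_DR · Δt = 1572 × 3600 = 5.66 × 10^6 m³.

V ≈ 5.66 × 10^6 m³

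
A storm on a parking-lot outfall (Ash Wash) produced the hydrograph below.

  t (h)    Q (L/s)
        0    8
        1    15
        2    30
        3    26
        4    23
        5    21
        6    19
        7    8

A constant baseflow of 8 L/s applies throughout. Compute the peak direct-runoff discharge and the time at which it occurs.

Q_p = 22.0 L/s at t = 2 h

Subtracting baseflow gives direct-runoff ordinates: 0.0, 7.0, 22.0, 18.0, 15.0, 13.0, 11.0, 0.0 L/s.
The maximum is 22.0 L/s, occurring at the reading for t = 2 h.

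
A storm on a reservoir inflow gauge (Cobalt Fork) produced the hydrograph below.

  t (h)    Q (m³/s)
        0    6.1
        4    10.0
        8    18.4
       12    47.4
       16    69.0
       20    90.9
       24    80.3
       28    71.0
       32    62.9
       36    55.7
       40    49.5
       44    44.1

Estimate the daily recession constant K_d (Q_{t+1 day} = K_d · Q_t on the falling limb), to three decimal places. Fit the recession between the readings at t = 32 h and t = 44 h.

Between t = 32 h and t = 44 h the flow falls from 62.9 to 44.1 m³/s over 3×4 h = 12 h.
Per-interval ratio K = (44.1/62.9)^(1/3) = 0.8884; K_d = K^(24/4) = 0.492.

K_d ≈ 0.492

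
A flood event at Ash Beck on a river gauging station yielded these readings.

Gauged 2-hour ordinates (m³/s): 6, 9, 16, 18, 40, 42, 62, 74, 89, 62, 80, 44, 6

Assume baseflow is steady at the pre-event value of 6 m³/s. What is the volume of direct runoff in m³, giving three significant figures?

Direct-runoff ordinates (Q − Q_b): 0.0, 3.0, 10.0, 12.0, 34.0, 36.0, 56.0, 68.0, 83.0, 56.0, 74.0, 38.0, 0.0 m³/s.
ΣQ_DR = 470.0 m³/s.
With Δt = 2 h = 7200 s, V = ΣQ_DR · Δt = 470.0 × 7200 = 3.38 × 10^6 m³.

V ≈ 3.38 × 10^6 m³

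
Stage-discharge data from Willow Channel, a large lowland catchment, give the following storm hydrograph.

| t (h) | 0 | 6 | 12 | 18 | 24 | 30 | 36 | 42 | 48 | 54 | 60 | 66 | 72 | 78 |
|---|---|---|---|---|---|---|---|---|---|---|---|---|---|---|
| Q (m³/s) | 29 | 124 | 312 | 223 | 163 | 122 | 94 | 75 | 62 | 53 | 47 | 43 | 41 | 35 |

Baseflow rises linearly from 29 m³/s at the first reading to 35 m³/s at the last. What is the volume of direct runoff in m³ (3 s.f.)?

V ≈ 2.11 × 10^7 m³

Direct-runoff ordinates (Q − Q_b): 0.00, 94.54, 282.08, 192.62, 132.15, 90.69, 62.23, 42.77, 29.31, 19.85, 13.38, 8.92, 6.46, 0.00 m³/s.
ΣQ_DR = 975.0 m³/s.
With Δt = 6 h = 21600 s, V = ΣQ_DR · Δt = 975.0 × 21600 = 2.11 × 10^7 m³.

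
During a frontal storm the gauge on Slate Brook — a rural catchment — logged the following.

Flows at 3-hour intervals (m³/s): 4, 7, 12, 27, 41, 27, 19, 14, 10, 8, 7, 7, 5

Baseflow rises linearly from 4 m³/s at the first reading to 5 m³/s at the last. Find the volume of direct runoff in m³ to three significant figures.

Direct-runoff ordinates (Q − Q_b): 0.00, 2.92, 7.83, 22.75, 36.67, 22.58, 14.50, 9.42, 5.33, 3.25, 2.17, 2.08, 0.00 m³/s.
ΣQ_DR = 129.5 m³/s.
With Δt = 3 h = 10800 s, V = ΣQ_DR · Δt = 129.5 × 10800 = 1.40 × 10^6 m³.

V ≈ 1.40 × 10^6 m³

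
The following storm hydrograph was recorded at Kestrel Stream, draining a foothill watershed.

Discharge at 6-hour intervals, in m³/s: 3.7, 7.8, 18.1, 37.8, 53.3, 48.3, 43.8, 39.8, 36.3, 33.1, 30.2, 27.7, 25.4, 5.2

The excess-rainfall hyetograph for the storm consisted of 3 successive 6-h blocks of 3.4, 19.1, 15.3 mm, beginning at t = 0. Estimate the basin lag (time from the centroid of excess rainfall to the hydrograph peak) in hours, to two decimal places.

Centroid of excess rainfall: t_c = Σ P_i·t̄_i / ΣP_i = 10.8889 h (block centres at 3, 9, 15 h).
Hydrograph peak occurs at t = 24 h, so basin lag t_L = 24 − 10.8889 = 13.11 h.

t_L ≈ 13.11 h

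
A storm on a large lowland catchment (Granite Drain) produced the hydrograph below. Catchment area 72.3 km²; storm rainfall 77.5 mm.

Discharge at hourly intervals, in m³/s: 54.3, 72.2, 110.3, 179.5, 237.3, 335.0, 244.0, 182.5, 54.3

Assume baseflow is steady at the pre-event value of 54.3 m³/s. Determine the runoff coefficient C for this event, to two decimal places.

C ≈ 0.63

ΣQ_DR = 980.7 m³/s; V = ΣQ_DR·Δt = 3.531 × 10^6 m³.
Runoff depth d = V / A = 48.83 mm.
C = d / P = 48.83 / 77.5 = 0.63.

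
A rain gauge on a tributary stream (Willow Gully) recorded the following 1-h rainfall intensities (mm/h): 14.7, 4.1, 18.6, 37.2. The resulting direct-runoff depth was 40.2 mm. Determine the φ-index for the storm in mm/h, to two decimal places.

Only the 3 blocks with intensity above φ contribute runoff: 14.7, 18.6, 37.2 mm/h.
Σ(I−φ)·Δt = d  ⇒  (14.7+18.6+37.2 − 3φ)·1 = 40.2
φ = (70.50 − 40.2/1) / 3 = 10.10 mm/h.

φ ≈ 10.10 mm/h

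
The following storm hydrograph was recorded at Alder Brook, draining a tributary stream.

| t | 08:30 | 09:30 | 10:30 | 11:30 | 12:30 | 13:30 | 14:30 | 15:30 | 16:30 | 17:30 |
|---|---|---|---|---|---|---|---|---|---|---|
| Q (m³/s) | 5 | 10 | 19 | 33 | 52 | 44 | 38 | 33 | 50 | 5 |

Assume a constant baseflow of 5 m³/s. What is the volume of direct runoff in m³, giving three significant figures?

V ≈ 8.60 × 10^5 m³

Direct-runoff ordinates (Q − Q_b): 0.0, 5.0, 14.0, 28.0, 47.0, 39.0, 33.0, 28.0, 45.0, 0.0 m³/s.
ΣQ_DR = 239.0 m³/s.
With Δt = 1 h = 3600 s, V = ΣQ_DR · Δt = 239.0 × 3600 = 8.60 × 10^5 m³.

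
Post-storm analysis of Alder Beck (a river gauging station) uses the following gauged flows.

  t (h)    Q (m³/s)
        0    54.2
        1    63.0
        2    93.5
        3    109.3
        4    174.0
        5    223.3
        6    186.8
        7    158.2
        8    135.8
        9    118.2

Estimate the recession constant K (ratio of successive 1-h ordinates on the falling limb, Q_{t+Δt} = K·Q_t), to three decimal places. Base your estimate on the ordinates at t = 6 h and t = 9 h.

K ≈ 0.859

Using the recession-limb readings at t = 6 h and t = 9 h: Q falls from 186.8 to 118.2 m³/s over 3 intervals.
K = (Q₂/Q₁)^(1/3) = (118.2/186.8)^(1/3) = 0.859.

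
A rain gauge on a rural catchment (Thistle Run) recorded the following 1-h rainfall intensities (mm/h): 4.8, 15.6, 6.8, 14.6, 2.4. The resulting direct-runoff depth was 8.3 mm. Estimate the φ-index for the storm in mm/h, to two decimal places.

φ ≈ 10.95 mm/h

Only the 2 blocks with intensity above φ contribute runoff: 15.6, 14.6 mm/h.
Σ(I−φ)·Δt = d  ⇒  (15.6+14.6 − 2φ)·1 = 8.3
φ = (30.20 − 8.3/1) / 2 = 10.95 mm/h.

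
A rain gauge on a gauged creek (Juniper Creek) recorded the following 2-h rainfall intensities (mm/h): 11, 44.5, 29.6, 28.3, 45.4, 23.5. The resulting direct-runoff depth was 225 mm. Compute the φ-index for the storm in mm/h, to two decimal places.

Only the 5 blocks with intensity above φ contribute runoff: 44.5, 29.6, 28.3, 45.4, 23.5 mm/h.
Σ(I−φ)·Δt = d  ⇒  (44.5+29.6+28.3+45.4+23.5 − 5φ)·2 = 225
φ = (171.3 − 225/2) / 5 = 11.76 mm/h.

φ ≈ 11.76 mm/h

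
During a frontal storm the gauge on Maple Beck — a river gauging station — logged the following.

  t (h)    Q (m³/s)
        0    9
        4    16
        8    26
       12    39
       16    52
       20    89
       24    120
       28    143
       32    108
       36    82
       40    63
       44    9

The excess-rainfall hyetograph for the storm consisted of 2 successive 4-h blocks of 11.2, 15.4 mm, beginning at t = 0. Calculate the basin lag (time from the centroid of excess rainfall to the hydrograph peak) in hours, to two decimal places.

Centroid of excess rainfall: t_c = Σ P_i·t̄_i / ΣP_i = 4.3158 h (block centres at 2, 6 h).
Hydrograph peak occurs at t = 28 h, so basin lag t_L = 28 − 4.3158 = 23.68 h.

t_L ≈ 23.68 h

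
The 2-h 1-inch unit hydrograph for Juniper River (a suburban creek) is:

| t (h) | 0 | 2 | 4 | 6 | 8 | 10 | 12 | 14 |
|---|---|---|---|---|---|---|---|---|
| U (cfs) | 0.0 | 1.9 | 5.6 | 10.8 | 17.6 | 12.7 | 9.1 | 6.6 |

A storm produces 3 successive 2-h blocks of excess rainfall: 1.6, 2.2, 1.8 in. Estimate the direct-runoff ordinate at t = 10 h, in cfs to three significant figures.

Q ≈ 78.5 cfs

By discrete convolution, Q_j = Σ (P_i / 1 in) · U_{j−i}.
At t = 10 h (j=5): Q = (1.6/1)·12.7 + (2.2/1)·17.6 + (1.8/1)·10.8 = 78.5 cfs.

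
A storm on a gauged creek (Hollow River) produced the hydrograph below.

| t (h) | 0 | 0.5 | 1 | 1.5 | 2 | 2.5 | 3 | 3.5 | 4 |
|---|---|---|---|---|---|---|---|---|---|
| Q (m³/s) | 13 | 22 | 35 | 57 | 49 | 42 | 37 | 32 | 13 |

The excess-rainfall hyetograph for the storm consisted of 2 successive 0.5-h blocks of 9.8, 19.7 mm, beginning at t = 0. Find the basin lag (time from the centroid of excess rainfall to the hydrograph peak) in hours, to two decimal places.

Centroid of excess rainfall: t_c = Σ P_i·t̄_i / ΣP_i = 0.5839 h (block centres at 0.25, 0.75 h).
Hydrograph peak occurs at t = 1.5 h, so basin lag t_L = 1.5 − 0.5839 = 0.92 h.

t_L ≈ 0.92 h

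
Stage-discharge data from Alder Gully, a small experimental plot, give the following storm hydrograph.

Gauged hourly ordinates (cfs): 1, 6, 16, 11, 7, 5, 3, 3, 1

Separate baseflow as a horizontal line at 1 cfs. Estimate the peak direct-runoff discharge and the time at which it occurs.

Subtracting baseflow gives direct-runoff ordinates: 0.0, 5.0, 15.0, 10.0, 6.0, 4.0, 2.0, 2.0, 0.0 cfs.
The maximum is 15.0 cfs, occurring at the reading for t = 2 h.

Q_p = 15.0 cfs at t = 2 h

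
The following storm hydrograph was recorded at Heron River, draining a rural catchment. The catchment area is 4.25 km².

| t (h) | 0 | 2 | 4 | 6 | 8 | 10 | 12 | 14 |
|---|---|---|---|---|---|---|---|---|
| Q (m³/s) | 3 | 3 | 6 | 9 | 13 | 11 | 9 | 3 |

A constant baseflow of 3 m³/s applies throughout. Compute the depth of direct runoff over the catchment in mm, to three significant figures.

d ≈ 55.9 mm

Direct runoff: 0.0, 0.0, 3.0, 6.0, 10.0, 8.0, 6.0, 0.0 m³/s; ΣQ_DR = 33.00 m³/s.
V = ΣQ_DR · Δt = 33.00 × 7200 s = 2.376 × 10^5 m³.
Over A = 4.25 km², depth = V / A = 55.9 mm.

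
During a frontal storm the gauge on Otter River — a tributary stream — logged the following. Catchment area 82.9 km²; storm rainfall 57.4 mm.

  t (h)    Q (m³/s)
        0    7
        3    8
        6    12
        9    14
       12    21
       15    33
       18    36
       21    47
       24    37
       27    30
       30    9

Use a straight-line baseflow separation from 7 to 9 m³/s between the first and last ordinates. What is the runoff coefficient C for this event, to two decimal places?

C ≈ 0.38

ΣQ_DR = 166.0 m³/s; V = ΣQ_DR·Δt = 1.793 × 10^6 m³.
Runoff depth d = V / A = 21.63 mm.
C = d / P = 21.63 / 57.4 = 0.38.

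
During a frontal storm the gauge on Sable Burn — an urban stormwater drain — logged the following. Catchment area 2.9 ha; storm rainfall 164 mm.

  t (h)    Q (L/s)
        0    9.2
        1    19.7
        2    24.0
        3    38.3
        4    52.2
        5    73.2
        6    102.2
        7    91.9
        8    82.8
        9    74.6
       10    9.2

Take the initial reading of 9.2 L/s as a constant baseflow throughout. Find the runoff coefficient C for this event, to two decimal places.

C ≈ 0.36

ΣQ_DR = 476.1 L/s; V = ΣQ_DR·Δt = 1.714 × 10^6 L.
Runoff depth d = V / A = 59.10 mm.
C = d / P = 59.10 / 164 = 0.36.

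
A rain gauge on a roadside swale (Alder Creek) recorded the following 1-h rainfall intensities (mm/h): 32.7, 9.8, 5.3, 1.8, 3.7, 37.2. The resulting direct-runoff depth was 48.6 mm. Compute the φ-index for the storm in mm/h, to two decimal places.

φ ≈ 10.65 mm/h

Only the 2 blocks with intensity above φ contribute runoff: 32.7, 37.2 mm/h.
Σ(I−φ)·Δt = d  ⇒  (32.7+37.2 − 2φ)·1 = 48.6
φ = (69.90 − 48.6/1) / 2 = 10.65 mm/h.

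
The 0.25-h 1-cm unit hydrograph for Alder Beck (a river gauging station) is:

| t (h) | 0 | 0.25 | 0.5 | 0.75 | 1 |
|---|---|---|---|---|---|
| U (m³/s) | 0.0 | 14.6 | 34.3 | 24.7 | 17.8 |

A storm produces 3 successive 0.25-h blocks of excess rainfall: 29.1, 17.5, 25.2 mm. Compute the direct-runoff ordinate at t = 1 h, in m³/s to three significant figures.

By discrete convolution, Q_j = Σ (P_i / 10 mm) · U_{j−i}.
At t = 1 h (j=4): Q = (29.1/10)·17.8 + (17.5/10)·24.7 + (25.2/10)·34.3 = 181 m³/s.

Q ≈ 181 m³/s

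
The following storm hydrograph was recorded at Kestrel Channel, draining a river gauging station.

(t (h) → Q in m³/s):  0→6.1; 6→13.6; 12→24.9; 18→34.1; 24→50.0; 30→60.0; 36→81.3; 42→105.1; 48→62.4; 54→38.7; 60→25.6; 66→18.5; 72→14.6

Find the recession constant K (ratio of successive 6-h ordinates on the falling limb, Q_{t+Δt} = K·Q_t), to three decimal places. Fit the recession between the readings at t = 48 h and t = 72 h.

K ≈ 0.695

Using the recession-limb readings at t = 48 h and t = 72 h: Q falls from 62.4 to 14.6 m³/s over 4 intervals.
K = (Q₂/Q₁)^(1/4) = (14.6/62.4)^(1/4) = 0.695.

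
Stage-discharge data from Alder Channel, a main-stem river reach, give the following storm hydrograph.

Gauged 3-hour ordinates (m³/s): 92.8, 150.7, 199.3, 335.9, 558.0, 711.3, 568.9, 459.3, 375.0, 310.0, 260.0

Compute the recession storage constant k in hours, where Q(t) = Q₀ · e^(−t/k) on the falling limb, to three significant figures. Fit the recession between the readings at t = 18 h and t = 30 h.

On the falling limb, Q drops from 568.9 to 260.0 m³/s between t = 18 h and t = 30 h (Δt = 12 h).
k = −Δt / ln(Q₂/Q₁) = −12 / ln(260.0/568.9) = 15.3 h.

k ≈ 15.3 h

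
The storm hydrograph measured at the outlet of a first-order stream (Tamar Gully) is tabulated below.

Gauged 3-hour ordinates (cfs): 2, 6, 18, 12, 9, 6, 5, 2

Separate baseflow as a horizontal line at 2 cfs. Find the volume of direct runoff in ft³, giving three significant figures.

V ≈ 4.75 × 10^5 ft³

Direct-runoff ordinates (Q − Q_b): 0.0, 4.0, 16.0, 10.0, 7.0, 4.0, 3.0, 0.0 cfs.
ΣQ_DR = 44.00 cfs.
With Δt = 3 h = 10800 s, V = ΣQ_DR · Δt = 44.00 × 10800 = 4.75 × 10^5 ft³.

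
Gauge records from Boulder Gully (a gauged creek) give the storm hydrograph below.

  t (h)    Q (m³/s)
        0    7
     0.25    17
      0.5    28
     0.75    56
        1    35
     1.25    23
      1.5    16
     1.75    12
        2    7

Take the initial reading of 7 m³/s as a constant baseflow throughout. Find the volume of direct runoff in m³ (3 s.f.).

Direct-runoff ordinates (Q − Q_b): 0.0, 10.0, 21.0, 49.0, 28.0, 16.0, 9.0, 5.0, 0.0 m³/s.
ΣQ_DR = 138.0 m³/s.
With Δt = 0.25 h = 900 s, V = ΣQ_DR · Δt = 138.0 × 900 = 1.24 × 10^5 m³.

V ≈ 1.24 × 10^5 m³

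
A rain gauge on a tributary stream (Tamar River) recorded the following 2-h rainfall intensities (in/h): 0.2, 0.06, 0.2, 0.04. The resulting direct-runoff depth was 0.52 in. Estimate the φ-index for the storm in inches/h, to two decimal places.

φ ≈ 0.07 in/h

Only the 2 blocks with intensity above φ contribute runoff: 0.2, 0.2 in/h.
Σ(I−φ)·Δt = d  ⇒  (0.2+0.2 − 2φ)·2 = 0.52
φ = (0.4000 − 0.52/2) / 2 = 0.07 in/h.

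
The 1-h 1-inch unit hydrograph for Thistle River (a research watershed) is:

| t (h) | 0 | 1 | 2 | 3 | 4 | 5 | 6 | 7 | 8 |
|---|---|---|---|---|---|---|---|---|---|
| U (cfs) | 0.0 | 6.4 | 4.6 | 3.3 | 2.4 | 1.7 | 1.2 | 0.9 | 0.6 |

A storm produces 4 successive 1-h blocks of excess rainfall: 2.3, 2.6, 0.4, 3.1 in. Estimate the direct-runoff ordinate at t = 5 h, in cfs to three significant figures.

By discrete convolution, Q_j = Σ (P_i / 1 in) · U_{j−i}.
At t = 5 h (j=5): Q = (2.3/1)·1.7 + (2.6/1)·2.4 + (0.4/1)·3.3 + (3.1/1)·4.6 = 25.7 cfs.

Q ≈ 25.7 cfs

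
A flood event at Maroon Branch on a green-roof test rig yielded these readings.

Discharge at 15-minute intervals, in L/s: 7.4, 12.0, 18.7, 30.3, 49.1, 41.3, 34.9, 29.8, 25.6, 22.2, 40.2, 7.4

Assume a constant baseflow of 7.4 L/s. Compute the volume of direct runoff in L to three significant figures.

Direct-runoff ordinates (Q − Q_b): 0.0, 4.6, 11.3, 22.9, 41.7, 33.9, 27.5, 22.4, 18.2, 14.8, 32.8, 0.0 L/s.
ΣQ_DR = 230.1 L/s.
With Δt = 0.25 h = 900 s, V = ΣQ_DR · Δt = 230.1 × 900 = 2.07 × 10^5 L.

V ≈ 2.07 × 10^5 L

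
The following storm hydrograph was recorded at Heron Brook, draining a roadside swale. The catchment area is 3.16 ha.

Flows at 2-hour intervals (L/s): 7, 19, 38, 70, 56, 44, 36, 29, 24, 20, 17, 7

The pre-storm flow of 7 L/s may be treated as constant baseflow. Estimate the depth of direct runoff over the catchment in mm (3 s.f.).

Direct runoff: 0.0, 12.0, 31.0, 63.0, 49.0, 37.0, 29.0, 22.0, 17.0, 13.0, 10.0, 0.0 L/s; ΣQ_DR = 283.0 L/s.
V = ΣQ_DR · Δt = 283.0 × 7200 s = 2.038 × 10^6 L.
Over A = 3.16 ha, depth = V / A = 64.5 mm.

d ≈ 64.5 mm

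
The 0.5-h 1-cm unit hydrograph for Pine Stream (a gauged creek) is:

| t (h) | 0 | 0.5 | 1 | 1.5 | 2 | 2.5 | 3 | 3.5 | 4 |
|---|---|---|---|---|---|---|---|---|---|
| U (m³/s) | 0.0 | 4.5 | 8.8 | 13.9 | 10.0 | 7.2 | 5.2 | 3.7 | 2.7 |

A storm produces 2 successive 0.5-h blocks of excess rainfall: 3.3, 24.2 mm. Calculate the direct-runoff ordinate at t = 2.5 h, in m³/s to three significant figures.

By discrete convolution, Q_j = Σ (P_i / 10 mm) · U_{j−i}.
At t = 2.5 h (j=5): Q = (3.3/10)·7.2 + (24.2/10)·10.0 = 26.6 m³/s.

Q ≈ 26.6 m³/s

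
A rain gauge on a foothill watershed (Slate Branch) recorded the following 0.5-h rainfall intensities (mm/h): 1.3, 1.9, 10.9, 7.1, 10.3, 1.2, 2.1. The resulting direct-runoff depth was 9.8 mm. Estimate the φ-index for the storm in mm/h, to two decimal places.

Only the 3 blocks with intensity above φ contribute runoff: 10.9, 7.1, 10.3 mm/h.
Σ(I−φ)·Δt = d  ⇒  (10.9+7.1+10.3 − 3φ)·0.5 = 9.8
φ = (28.30 − 9.8/0.5) / 3 = 2.90 mm/h.

φ ≈ 2.90 mm/h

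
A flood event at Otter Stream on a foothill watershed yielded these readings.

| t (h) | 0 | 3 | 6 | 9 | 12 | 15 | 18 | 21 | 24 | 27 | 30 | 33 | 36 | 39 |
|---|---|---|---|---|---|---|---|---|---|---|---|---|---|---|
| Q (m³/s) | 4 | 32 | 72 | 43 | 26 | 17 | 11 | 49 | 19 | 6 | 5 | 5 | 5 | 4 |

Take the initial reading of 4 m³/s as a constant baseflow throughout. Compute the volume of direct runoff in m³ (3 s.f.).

V ≈ 2.61 × 10^6 m³

Direct-runoff ordinates (Q − Q_b): 0.0, 28.0, 68.0, 39.0, 22.0, 13.0, 7.0, 45.0, 15.0, 2.0, 1.0, 1.0, 1.0, 0.0 m³/s.
ΣQ_DR = 242.0 m³/s.
With Δt = 3 h = 10800 s, V = ΣQ_DR · Δt = 242.0 × 10800 = 2.61 × 10^6 m³.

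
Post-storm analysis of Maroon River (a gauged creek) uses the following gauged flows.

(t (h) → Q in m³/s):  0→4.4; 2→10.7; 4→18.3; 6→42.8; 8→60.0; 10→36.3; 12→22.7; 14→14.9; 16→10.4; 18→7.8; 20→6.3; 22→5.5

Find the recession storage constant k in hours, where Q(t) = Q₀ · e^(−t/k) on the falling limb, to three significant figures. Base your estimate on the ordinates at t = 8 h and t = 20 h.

On the falling limb, Q drops from 60.0 to 6.3 m³/s between t = 8 h and t = 20 h (Δt = 12 h).
k = −Δt / ln(Q₂/Q₁) = −12 / ln(6.3/60.0) = 5.32 h.

k ≈ 5.32 h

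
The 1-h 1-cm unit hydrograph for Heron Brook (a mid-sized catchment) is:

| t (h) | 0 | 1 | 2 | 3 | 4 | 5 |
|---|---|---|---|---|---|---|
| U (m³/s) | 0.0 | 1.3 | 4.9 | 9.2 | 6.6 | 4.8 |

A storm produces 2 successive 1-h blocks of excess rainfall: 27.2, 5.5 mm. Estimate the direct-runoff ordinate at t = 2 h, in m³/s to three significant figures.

By discrete convolution, Q_j = Σ (P_i / 10 mm) · U_{j−i}.
At t = 2 h (j=2): Q = (27.2/10)·4.9 + (5.5/10)·1.3 = 14.0 m³/s.

Q ≈ 14.0 m³/s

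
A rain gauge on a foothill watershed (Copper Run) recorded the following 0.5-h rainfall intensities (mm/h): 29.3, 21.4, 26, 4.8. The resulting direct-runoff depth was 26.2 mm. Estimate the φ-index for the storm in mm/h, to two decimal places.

Only the 3 blocks with intensity above φ contribute runoff: 29.3, 21.4, 26 mm/h.
Σ(I−φ)·Δt = d  ⇒  (29.3+21.4+26 − 3φ)·0.5 = 26.2
φ = (76.70 − 26.2/0.5) / 3 = 8.10 mm/h.

φ ≈ 8.10 mm/h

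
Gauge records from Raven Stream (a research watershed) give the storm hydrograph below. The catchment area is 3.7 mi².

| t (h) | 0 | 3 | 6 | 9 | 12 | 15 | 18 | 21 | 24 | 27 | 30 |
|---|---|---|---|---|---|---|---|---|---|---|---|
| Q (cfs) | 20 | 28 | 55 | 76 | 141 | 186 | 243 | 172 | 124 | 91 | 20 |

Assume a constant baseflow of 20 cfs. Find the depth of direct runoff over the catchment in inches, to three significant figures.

d ≈ 1.18 in

Direct runoff: 0.0, 8.0, 35.0, 56.0, 121.0, 166.0, 223.0, 152.0, 104.0, 71.0, 0.0 cfs; ΣQ_DR = 936.0 cfs.
V = ΣQ_DR · Δt = 936.0 × 10800 s = 1.011 × 10^7 ft³.
Over A = 3.7 mi², depth = V / A = 1.18 in.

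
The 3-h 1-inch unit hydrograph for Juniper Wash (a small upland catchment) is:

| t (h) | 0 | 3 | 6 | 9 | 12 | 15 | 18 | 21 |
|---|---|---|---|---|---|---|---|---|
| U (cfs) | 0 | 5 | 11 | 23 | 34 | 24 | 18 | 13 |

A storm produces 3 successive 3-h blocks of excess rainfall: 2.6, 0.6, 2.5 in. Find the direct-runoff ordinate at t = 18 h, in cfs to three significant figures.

By discrete convolution, Q_j = Σ (P_i / 1 in) · U_{j−i}.
At t = 18 h (j=6): Q = (2.6/1)·18 + (0.6/1)·24 + (2.5/1)·34 = 146 cfs.

Q ≈ 146 cfs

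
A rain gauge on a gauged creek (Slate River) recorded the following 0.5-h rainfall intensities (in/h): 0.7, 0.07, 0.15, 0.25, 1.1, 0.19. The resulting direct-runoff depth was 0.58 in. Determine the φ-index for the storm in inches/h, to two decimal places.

φ ≈ 0.32 in/h

Only the 2 blocks with intensity above φ contribute runoff: 0.7, 1.1 in/h.
Σ(I−φ)·Δt = d  ⇒  (0.7+1.1 − 2φ)·0.5 = 0.58
φ = (1.800 − 0.58/0.5) / 2 = 0.32 in/h.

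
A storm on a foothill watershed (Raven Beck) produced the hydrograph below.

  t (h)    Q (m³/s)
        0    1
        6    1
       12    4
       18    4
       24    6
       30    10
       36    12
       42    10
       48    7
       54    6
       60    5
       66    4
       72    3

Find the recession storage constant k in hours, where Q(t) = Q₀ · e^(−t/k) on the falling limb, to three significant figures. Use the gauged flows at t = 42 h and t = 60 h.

k ≈ 26.0 h

On the falling limb, Q drops from 10 to 5 m³/s between t = 42 h and t = 60 h (Δt = 18 h).
k = −Δt / ln(Q₂/Q₁) = −18 / ln(5/10) = 26.0 h.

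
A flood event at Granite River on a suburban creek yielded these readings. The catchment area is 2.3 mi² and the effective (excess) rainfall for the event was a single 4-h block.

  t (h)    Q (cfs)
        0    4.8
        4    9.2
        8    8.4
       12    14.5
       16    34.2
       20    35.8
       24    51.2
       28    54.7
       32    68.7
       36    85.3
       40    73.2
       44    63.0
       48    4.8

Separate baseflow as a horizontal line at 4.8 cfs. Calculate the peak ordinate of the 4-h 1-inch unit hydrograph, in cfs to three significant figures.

Direct runoff: 0.0, 4.4, 3.6, 9.7, 29.4, 31.0, 46.4, 49.9, 63.9, 80.5, 68.4, 58.2, 0.0 cfs; ΣQ_DR = 445.4 cfs, peak = 80.5 cfs.
Runoff depth d = ΣQ_DR·Δt / A = 445.4 × 14400 / (2.3 mi²) = 1.200 in.
The 1-inch UH is the DRH scaled by (1 in)/d, so U_p = 80.5 × 1/1.200 = 67.1 cfs.

U_p ≈ 67.1 cfs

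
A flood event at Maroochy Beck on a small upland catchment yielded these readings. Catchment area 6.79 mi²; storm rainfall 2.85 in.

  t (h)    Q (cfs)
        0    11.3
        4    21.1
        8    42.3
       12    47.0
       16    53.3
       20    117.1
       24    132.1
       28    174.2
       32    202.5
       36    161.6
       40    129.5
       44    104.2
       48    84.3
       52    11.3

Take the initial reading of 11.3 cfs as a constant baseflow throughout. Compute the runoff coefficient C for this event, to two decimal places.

ΣQ_DR = 1134 cfs; V = ΣQ_DR·Δt = 1.632 × 10^7 ft³.
Runoff depth d = V / A = 1.035 in.
C = d / P = 1.035 / 2.85 = 0.36.

C ≈ 0.36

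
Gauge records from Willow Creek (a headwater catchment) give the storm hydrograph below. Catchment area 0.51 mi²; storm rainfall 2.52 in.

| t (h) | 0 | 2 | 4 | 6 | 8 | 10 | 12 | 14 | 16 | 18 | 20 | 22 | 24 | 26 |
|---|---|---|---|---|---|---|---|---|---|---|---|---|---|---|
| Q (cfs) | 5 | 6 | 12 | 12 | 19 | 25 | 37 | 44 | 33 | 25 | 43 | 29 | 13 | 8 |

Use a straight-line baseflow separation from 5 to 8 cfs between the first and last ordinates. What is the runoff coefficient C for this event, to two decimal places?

C ≈ 0.53

ΣQ_DR = 220.0 cfs; V = ΣQ_DR·Δt = 1.584 × 10^6 ft³.
Runoff depth d = V / A = 1.337 in.
C = d / P = 1.337 / 2.52 = 0.53.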